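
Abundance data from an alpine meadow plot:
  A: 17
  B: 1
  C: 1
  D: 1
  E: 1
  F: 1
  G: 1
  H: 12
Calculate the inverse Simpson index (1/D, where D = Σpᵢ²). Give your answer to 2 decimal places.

Total N = 17+1+1+1+1+1+1+12 = 35, so the proportions are 0.48571, 0.02857, 0.02857, 0.02857, 0.02857, 0.02857, 0.02857, 0.34286 (working shown to 5 dp, full precision carried).
D = 0.48571² + 0.02857² + 0.02857² + 0.02857² + 0.02857² + 0.02857² + 0.02857² + 0.34286² = 0.23592 + 0.00082 + 0.00082 + 0.00082 + 0.00082 + 0.00082 + 0.00082 + 0.11755 = 0.35837.
So 1/D = 2.7904, i.e. 2.79 to 2 decimal places.

2.79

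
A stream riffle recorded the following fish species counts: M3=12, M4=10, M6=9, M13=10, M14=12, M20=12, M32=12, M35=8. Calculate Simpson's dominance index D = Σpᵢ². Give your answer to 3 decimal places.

0.127

Total N = 12+10+9+10+12+12+12+8 = 85, so the proportions are 0.14118, 0.11765, 0.10588, 0.11765, 0.14118, 0.14118, 0.14118, 0.09412 (working shown to 5 dp, full precision carried).
D = 0.14118² + 0.11765² + 0.10588² + 0.11765² + 0.14118² + 0.14118² + 0.14118² + 0.09412² = 0.01993 + 0.01384 + 0.01121 + 0.01384 + 0.01993 + 0.01993 + 0.01993 + 0.00886 = 0.12747.
To 3 decimal places, D = 0.127.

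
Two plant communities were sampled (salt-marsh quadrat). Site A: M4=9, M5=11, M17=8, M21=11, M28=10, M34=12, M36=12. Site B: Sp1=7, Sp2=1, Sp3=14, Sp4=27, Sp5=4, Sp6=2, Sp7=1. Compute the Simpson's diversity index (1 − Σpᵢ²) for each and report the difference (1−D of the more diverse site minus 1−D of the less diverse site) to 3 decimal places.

Site A: N=73, proportions 0.12329, 0.15068, 0.10959, 0.15068, 0.13699, 0.16438, 0.16438, giving 1−D = 0.85457 (working shown to 5 dp, full precision carried).
Site B: N=56, proportions 0.125, 0.01786, 0.25, 0.48214, 0.07143, 0.03571, 0.01786, giving 1−D = 0.68240.
Difference = |0.85457 − 0.68240| = 0.17217, i.e. 0.172 to 3 decimal places.

0.172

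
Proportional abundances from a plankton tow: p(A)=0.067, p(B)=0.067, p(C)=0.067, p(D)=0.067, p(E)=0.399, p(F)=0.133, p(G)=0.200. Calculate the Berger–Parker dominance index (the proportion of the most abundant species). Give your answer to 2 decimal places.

The largest proportion is 0.399, i.e. d = 0.40 to 2 decimal places.

0.40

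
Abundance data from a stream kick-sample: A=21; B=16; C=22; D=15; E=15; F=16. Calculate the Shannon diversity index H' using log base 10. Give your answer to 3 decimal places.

0.772

Total N = 21+16+22+15+15+16 = 105, so the proportions are 0.2, 0.15238, 0.20952, 0.14286, 0.14286, 0.15238 (working shown to 5 dp, full precision carried).
Each pᵢ log₁₀ pᵢ term: 0.2×(-0.69897)=-0.13979, 0.15238×(-0.81707)=-0.12451, 0.20952×(-0.67877)=-0.14222, 0.14286×(-0.84510)=-0.12073, 0.14286×(-0.84510)=-0.12073, 0.15238×(-0.81707)=-0.12451.
Sum = -0.77248, so H' = 0.772.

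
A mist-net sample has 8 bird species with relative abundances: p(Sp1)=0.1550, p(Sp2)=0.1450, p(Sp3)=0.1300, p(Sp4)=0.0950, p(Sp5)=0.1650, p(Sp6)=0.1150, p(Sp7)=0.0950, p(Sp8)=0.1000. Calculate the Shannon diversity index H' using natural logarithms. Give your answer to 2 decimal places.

2.06

Each pᵢ ln pᵢ term (working shown to 4 dp, full precision carried): 0.155×(-1.8643)=-0.2890, 0.145×(-1.9310)=-0.2800, 0.13×(-2.0402)=-0.2652, 0.095×(-2.3539)=-0.2236, 0.165×(-1.8018)=-0.2973, 0.115×(-2.1628)=-0.2487, 0.095×(-2.3539)=-0.2236, 0.1×(-2.3026)=-0.2303.
Sum = -2.0577, so H' = 2.06.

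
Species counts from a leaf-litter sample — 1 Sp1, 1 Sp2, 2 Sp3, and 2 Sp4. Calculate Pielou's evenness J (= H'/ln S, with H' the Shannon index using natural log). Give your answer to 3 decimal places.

Total N = 1+1+2+2 = 6, so the proportions are 0.16667, 0.16667, 0.33333, 0.33333 (working shown to 5 dp, full precision carried).
H' = −Σ pᵢ ln pᵢ = −((-0.29863) + (-0.29863) + (-0.36620) + (-0.36620)) = 1.32966.
With S = 4 species, ln S = 1.38629, so J = 1.32966/1.38629 = 0.95915, i.e. 0.959 to 3 decimal places.

0.959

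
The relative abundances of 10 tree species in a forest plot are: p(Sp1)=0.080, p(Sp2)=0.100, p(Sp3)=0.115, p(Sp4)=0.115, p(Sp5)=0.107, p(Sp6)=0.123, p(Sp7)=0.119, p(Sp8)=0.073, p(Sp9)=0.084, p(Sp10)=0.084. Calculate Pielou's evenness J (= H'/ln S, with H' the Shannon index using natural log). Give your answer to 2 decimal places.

0.99

H' = −Σ pᵢ ln pᵢ = −((-0.2021) + (-0.2303) + (-0.2487) + (-0.2487) + (-0.2391) + (-0.2578) + (-0.2533) + (-0.1911) + (-0.2081) + (-0.2081)) = 2.2872 (working shown to 4 dp, full precision carried).
With S = 10 species, ln S = 2.3026, so J = 2.2872/2.3026 = 0.9933, i.e. 0.99 to 2 decimal places.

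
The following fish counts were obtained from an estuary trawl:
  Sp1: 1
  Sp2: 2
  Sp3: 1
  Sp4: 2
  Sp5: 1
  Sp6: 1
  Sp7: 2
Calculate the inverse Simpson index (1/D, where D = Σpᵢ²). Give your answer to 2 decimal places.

Total N = 1+2+1+2+1+1+2 = 10, so the proportions are 0.1, 0.2, 0.1, 0.2, 0.1, 0.1, 0.2 (working shown to 6 dp, full precision carried).
D = 0.1² + 0.2² + 0.1² + 0.2² + 0.1² + 0.1² + 0.2² = 0.010000 + 0.040000 + 0.010000 + 0.040000 + 0.010000 + 0.010000 + 0.040000 = 0.160000.
So 1/D = 6.2500, i.e. 6.25 to 2 decimal places.

6.25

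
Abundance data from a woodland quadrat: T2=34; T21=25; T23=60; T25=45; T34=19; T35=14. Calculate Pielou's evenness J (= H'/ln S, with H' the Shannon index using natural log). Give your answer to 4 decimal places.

0.9365

Total N = 34+25+60+45+19+14 = 197, so the proportions are 0.172589, 0.126904, 0.304569, 0.228426, 0.096447, 0.071066 (working shown to 6 dp, full precision carried).
H' = −Σ pᵢ ln pᵢ = −((-0.303212) + (-0.261971) + (-0.362089) + (-0.337281) + (-0.225566) + (-0.187909)) = 1.678027.
With S = 6 species, ln S = 1.791759, so J = 1.678027/1.791759 = 0.936525, i.e. 0.9365 to 4 decimal places.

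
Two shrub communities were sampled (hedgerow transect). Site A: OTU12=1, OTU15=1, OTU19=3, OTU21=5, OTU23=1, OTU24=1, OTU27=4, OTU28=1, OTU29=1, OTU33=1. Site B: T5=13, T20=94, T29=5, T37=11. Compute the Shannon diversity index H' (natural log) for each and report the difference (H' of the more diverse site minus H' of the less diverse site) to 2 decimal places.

1.27

Site A: N=19, proportions 0.0526, 0.0526, 0.1579, 0.2632, 0.0526, 0.0526, 0.2105, 0.0526, 0.0526, 0.0526, giving H' = 2.0556 (working shown to 4 dp, full precision carried).
Site B: N=123, proportions 0.1057, 0.7642, 0.0407, 0.0894, giving H' = 0.7891.
Difference = |2.0556 − 0.7891| = 1.2665, i.e. 1.27 to 2 decimal places.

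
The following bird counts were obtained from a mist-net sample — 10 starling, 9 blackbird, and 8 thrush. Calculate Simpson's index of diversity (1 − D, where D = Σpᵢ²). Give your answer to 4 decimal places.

Total N = 10+9+8 = 27, so the proportions are 0.37037, 0.333333, 0.296296 (working shown to 6 dp, full precision carried).
D = 0.37037² + 0.333333² + 0.296296² = 0.137174 + 0.111111 + 0.087791 = 0.336077.
So 1 − D = 0.663923, i.e. 0.6639 to 4 decimal places.

0.6639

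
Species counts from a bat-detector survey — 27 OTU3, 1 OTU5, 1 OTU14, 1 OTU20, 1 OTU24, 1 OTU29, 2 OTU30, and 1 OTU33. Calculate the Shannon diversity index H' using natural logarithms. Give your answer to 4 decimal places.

0.9732

Total N = 27+1+1+1+1+1+2+1 = 35, so the proportions are 0.771429, 0.028571, 0.028571, 0.028571, 0.028571, 0.028571, 0.057143, 0.028571 (working shown to 6 dp, full precision carried).
Each pᵢ ln pᵢ term: 0.771429×(-0.259511)=-0.200194, 0.028571×(-3.555348)=-0.101581, 0.028571×(-3.555348)=-0.101581, 0.028571×(-3.555348)=-0.101581, 0.028571×(-3.555348)=-0.101581, 0.028571×(-3.555348)=-0.101581, 0.057143×(-2.862201)=-0.163554, 0.028571×(-3.555348)=-0.101581.
Sum = -0.973237, so H' = 0.9732.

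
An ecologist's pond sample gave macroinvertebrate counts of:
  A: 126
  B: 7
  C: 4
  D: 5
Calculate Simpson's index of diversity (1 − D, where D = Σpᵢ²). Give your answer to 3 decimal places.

Total N = 126+7+4+5 = 142, so the proportions are 0.88732, 0.0493, 0.02817, 0.03521 (working shown to 5 dp, full precision carried).
D = 0.88732² + 0.0493² + 0.02817² + 0.03521² = 0.78734 + 0.00243 + 0.00079 + 0.00124 = 0.79181.
So 1 − D = 0.20819, i.e. 0.208 to 3 decimal places.

0.208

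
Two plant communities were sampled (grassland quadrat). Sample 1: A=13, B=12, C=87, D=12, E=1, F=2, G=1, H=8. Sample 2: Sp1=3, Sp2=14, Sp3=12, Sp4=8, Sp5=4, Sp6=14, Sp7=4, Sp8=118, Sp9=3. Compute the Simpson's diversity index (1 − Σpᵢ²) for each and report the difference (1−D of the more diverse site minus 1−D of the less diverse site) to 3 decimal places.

Sample 1: N=136, proportions 0.095588, 0.088235, 0.639706, 0.088235, 0.007353, 0.014706, 0.007353, 0.058824, giving 1−D = 0.562284 (working shown to 6 dp, full precision carried).
Sample 2: N=180, proportions 0.016667, 0.077778, 0.066667, 0.044444, 0.022222, 0.077778, 0.022222, 0.655556, 0.016667, giving 1−D = 0.550185.
Difference = |0.562284 − 0.550185| = 0.012099, i.e. 0.012 to 3 decimal places.

0.012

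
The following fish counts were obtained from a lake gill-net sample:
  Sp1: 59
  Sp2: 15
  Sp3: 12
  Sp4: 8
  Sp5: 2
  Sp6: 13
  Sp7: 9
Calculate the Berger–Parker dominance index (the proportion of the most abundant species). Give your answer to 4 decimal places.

Total N = 59+15+12+8+2+13+9 = 118, so the proportions are 0.5, 0.127119, 0.101695, 0.067797, 0.016949, 0.110169, 0.076271 (working shown to 6 dp, full precision carried).
The largest proportion is 0.5, i.e. d = 0.5000 to 4 decimal places.

0.5000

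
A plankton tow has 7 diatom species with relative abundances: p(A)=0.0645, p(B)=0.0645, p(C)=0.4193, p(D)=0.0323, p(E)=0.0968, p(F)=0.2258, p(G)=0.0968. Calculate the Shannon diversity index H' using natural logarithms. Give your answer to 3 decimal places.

1.617

Each pᵢ ln pᵢ term (working shown to 5 dp, full precision carried): 0.0645×(-2.74109)=-0.17680, 0.0645×(-2.74109)=-0.17680, 0.4193×(-0.86917)=-0.36444, 0.0323×(-3.43269)=-0.11088, 0.0968×(-2.33511)=-0.22604, 0.2258×(-1.48811)=-0.33601, 0.0968×(-2.33511)=-0.22604.
Sum = -1.61701, so H' = 1.617.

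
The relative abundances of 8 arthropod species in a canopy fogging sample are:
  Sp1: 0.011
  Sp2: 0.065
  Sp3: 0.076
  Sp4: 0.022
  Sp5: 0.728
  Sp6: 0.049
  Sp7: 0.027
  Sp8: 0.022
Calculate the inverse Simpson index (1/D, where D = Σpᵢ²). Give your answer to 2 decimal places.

D = 0.011² + 0.065² + 0.076² + 0.022² + 0.728² + 0.049² + 0.027² + 0.022² = 0.00012 + 0.00423 + 0.00578 + 0.00048 + 0.52998 + 0.00240 + 0.00073 + 0.00048 = 0.54420 (working shown to 5 dp, full precision carried).
So 1/D = 1.8375, i.e. 1.84 to 2 decimal places.

1.84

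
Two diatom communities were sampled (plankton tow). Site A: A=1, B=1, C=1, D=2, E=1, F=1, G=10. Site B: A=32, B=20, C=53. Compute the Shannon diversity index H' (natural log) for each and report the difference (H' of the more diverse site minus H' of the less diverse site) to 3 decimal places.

0.374

Site A: N=17, proportions 0.058824, 0.058824, 0.058824, 0.117647, 0.058824, 0.058824, 0.588235, giving H' = 1.397205 (working shown to 6 dp, full precision carried).
Site B: N=105, proportions 0.304762, 0.190476, 0.504762, giving H' = 1.023068.
Difference = |1.397205 − 1.023068| = 0.374137, i.e. 0.374 to 3 decimal places.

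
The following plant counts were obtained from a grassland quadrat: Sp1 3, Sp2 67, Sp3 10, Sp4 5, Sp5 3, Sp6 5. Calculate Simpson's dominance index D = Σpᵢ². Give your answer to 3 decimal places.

0.538

Total N = 3+67+10+5+3+5 = 93, so the proportions are 0.03226, 0.72043, 0.10753, 0.05376, 0.03226, 0.05376 (working shown to 5 dp, full precision carried).
D = 0.03226² + 0.72043² + 0.10753² + 0.05376² + 0.03226² + 0.05376² = 0.00104 + 0.51902 + 0.01156 + 0.00289 + 0.00104 + 0.00289 = 0.53844.
To 3 decimal places, D = 0.538.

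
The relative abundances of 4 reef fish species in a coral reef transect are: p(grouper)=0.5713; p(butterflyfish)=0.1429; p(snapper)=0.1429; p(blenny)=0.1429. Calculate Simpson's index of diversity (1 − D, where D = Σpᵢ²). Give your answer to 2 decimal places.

D = 0.5713² + 0.1429² + 0.1429² + 0.1429² = 0.3264 + 0.0204 + 0.0204 + 0.0204 = 0.3876 (working shown to 4 dp, full precision carried).
So 1 − D = 0.6124, i.e. 0.61 to 2 decimal places.

0.61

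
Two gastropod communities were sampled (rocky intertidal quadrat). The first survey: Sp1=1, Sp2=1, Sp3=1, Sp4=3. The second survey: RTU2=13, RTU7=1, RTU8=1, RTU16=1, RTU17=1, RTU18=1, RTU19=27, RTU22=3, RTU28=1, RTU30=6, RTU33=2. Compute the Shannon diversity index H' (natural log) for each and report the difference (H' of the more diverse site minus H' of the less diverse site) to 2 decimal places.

The first survey: N=6, proportions 0.166667, 0.166667, 0.166667, 0.5, giving H' = 1.242453 (working shown to 6 dp, full precision carried).
The second survey: N=57, proportions 0.22807, 0.017544, 0.017544, 0.017544, 0.017544, 0.017544, 0.473684, 0.052632, 0.017544, 0.105263, 0.035088, giving H' = 1.626128.
Difference = |1.242453 − 1.626128| = 0.383675, i.e. 0.38 to 2 decimal places.

0.38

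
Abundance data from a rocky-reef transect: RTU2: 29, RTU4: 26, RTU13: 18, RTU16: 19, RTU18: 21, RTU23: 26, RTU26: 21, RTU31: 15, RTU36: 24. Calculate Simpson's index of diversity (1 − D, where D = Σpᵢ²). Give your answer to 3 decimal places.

0.885

Total N = 29+26+18+19+21+26+21+15+24 = 199, so the proportions are 0.14573, 0.13065, 0.09045, 0.09548, 0.10553, 0.13065, 0.10553, 0.07538, 0.1206 (working shown to 5 dp, full precision carried).
D = 0.14573² + 0.13065² + 0.09045² + 0.09548² + 0.10553² + 0.13065² + 0.10553² + 0.07538² + 0.1206² = 0.02124 + 0.01707 + 0.00818 + 0.00912 + 0.01114 + 0.01707 + 0.01114 + 0.00568 + 0.01455 = 0.11517.
So 1 − D = 0.88483, i.e. 0.885 to 3 decimal places.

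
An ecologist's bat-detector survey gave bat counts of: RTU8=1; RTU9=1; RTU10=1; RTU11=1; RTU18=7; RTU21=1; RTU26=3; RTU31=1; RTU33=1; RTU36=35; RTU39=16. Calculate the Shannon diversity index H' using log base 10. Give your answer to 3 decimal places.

0.646

Total N = 1+1+1+1+7+1+3+1+1+35+16 = 68, so the proportions are 0.01471, 0.01471, 0.01471, 0.01471, 0.10294, 0.01471, 0.04412, 0.01471, 0.01471, 0.51471, 0.23529 (working shown to 5 dp, full precision carried).
Each pᵢ log₁₀ pᵢ term: 0.01471×(-1.83251)=-0.02695, 0.01471×(-1.83251)=-0.02695, 0.01471×(-1.83251)=-0.02695, 0.01471×(-1.83251)=-0.02695, 0.10294×(-0.98741)=-0.10165, 0.01471×(-1.83251)=-0.02695, 0.04412×(-1.35539)=-0.05980, 0.01471×(-1.83251)=-0.02695, 0.01471×(-1.83251)=-0.02695, 0.51471×(-0.28844)=-0.14846, 0.23529×(-0.62839)=-0.14786.
Sum = -0.64640, so H' = 0.646.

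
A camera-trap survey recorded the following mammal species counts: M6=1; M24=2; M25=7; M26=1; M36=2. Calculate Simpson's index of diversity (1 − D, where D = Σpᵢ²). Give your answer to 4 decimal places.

0.6509

Total N = 1+2+7+1+2 = 13, so the proportions are 0.076923, 0.153846, 0.538462, 0.076923, 0.153846 (working shown to 6 dp, full precision carried).
D = 0.076923² + 0.153846² + 0.538462² + 0.076923² + 0.153846² = 0.005917 + 0.023669 + 0.289941 + 0.005917 + 0.023669 = 0.349112.
So 1 − D = 0.650888, i.e. 0.6509 to 4 decimal places.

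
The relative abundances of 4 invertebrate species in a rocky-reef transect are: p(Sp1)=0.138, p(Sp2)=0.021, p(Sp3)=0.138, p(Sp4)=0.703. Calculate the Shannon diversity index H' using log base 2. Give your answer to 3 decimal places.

Each pᵢ log₂ pᵢ term (working shown to 5 dp, full precision carried): 0.138×(-2.85726)=-0.39430, 0.021×(-5.57347)=-0.11704, 0.138×(-2.85726)=-0.39430, 0.703×(-0.50840)=-0.35741.
Sum = -1.26305, so H' = 1.263.

1.263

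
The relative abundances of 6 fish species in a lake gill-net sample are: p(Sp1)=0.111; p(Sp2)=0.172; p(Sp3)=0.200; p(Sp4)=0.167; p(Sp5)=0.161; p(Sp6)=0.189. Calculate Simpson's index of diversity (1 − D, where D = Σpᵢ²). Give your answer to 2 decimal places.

0.83

D = 0.111² + 0.172² + 0.2² + 0.167² + 0.161² + 0.189² = 0.0123 + 0.0296 + 0.0400 + 0.0279 + 0.0259 + 0.0357 = 0.1714 (working shown to 4 dp, full precision carried).
So 1 − D = 0.8286, i.e. 0.83 to 2 decimal places.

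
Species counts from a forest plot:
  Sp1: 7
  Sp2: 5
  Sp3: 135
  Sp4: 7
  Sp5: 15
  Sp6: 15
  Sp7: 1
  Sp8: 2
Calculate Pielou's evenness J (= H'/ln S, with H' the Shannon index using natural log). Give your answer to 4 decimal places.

0.5094

Total N = 7+5+135+7+15+15+1+2 = 187, so the proportions are 0.037433, 0.026738, 0.721925, 0.037433, 0.080214, 0.080214, 0.005348, 0.010695 (working shown to 6 dp, full precision carried).
H' = −Σ pᵢ ln pᵢ = −((-0.122975) + (-0.096836) + (-0.235228) + (-0.122975) + (-0.202384) + (-0.202384) + (-0.027974) + (-0.048534)) = 1.059291.
With S = 8 species, ln S = 2.079442, so J = 1.059291/2.079442 = 0.509411, i.e. 0.5094 to 4 decimal places.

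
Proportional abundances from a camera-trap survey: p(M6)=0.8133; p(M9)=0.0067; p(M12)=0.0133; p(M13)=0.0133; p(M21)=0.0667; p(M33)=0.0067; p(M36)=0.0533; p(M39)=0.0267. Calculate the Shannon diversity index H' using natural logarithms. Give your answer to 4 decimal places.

Each pᵢ ln pᵢ term (working shown to 6 dp, full precision carried): 0.8133×(-0.206655)=-0.168073, 0.0067×(-5.005648)=-0.033538, 0.0133×(-4.319991)=-0.057456, 0.0133×(-4.319991)=-0.057456, 0.0667×(-2.707550)=-0.180594, 0.0067×(-5.005648)=-0.033538, 0.0533×(-2.931819)=-0.156266, 0.0267×(-3.623092)=-0.096737.
Sum = -0.783656, so H' = 0.7837.

0.7837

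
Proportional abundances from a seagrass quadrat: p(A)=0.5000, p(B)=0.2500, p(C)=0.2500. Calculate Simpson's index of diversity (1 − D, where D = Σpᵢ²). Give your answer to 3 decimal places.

D = 0.5² + 0.25² + 0.25² = 0.25000 + 0.06250 + 0.06250 = 0.37500 (working shown to 5 dp, full precision carried).
So 1 − D = 0.62500, i.e. 0.625 to 3 decimal places.

0.625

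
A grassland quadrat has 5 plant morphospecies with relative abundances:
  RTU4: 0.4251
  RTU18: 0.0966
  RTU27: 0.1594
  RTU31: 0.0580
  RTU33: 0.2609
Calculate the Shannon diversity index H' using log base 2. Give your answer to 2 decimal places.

2.02

Each pᵢ log₂ pᵢ term (working shown to 4 dp, full precision carried): 0.4251×(-1.2341)=-0.5246, 0.0966×(-3.3718)=-0.3257, 0.1594×(-2.6493)=-0.4223, 0.058×(-4.1078)=-0.2383, 0.2609×(-1.9384)=-0.5057.
Sum = -2.0166, so H' = 2.02.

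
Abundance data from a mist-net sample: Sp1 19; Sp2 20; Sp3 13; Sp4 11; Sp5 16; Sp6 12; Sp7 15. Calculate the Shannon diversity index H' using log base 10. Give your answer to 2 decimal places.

Total N = 19+20+13+11+16+12+15 = 106, so the proportions are 0.1792, 0.1887, 0.1226, 0.1038, 0.1509, 0.1132, 0.1415 (working shown to 4 dp, full precision carried).
Each pᵢ log₁₀ pᵢ term: 0.1792×(-0.7466)=-0.1338, 0.1887×(-0.7243)=-0.1367, 0.1226×(-0.9114)=-0.1118, 0.1038×(-0.9839)=-0.1021, 0.1509×(-0.8212)=-0.1240, 0.1132×(-0.9461)=-0.1071, 0.1415×(-0.8492)=-0.1202.
Sum = -0.8356, so H' = 0.84.

0.84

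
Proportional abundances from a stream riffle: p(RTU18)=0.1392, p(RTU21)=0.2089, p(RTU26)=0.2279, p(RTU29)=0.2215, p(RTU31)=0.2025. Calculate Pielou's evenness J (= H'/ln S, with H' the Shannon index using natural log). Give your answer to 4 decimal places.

0.9916

H' = −Σ pᵢ ln pᵢ = −((-0.274481) + (-0.327116) + (-0.337030) + (-0.333874) + (-0.323396)) = 1.595896 (working shown to 6 dp, full precision carried).
With S = 5 species, ln S = 1.609438, so J = 1.595896/1.609438 = 0.991586, i.e. 0.9916 to 4 decimal places.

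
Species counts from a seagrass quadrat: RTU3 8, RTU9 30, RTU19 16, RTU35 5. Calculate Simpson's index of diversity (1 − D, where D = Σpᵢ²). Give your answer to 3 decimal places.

0.642

Total N = 8+30+16+5 = 59, so the proportions are 0.13559, 0.50847, 0.27119, 0.08475 (working shown to 5 dp, full precision carried).
D = 0.13559² + 0.50847² + 0.27119² + 0.08475² = 0.01839 + 0.25855 + 0.07354 + 0.00718 = 0.35766.
So 1 − D = 0.64234, i.e. 0.642 to 3 decimal places.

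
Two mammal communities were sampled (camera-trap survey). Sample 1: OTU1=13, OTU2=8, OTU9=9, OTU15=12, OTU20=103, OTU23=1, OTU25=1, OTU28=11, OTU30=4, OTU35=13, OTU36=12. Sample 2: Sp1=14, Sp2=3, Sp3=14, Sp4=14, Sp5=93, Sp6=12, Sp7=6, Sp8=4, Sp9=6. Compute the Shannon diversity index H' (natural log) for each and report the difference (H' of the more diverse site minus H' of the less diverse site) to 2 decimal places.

0.09

Sample 1: N=187, proportions 0.0695, 0.0428, 0.0481, 0.0642, 0.5508, 0.0053, 0.0053, 0.0588, 0.0214, 0.0695, 0.0642, giving H' = 1.6373 (working shown to 4 dp, full precision carried).
Sample 2: N=166, proportions 0.0843, 0.0181, 0.0843, 0.0843, 0.5602, 0.0723, 0.0361, 0.0241, 0.0361, giving H' = 1.5425.
Difference = |1.6373 − 1.5425| = 0.0948, i.e. 0.09 to 2 decimal places.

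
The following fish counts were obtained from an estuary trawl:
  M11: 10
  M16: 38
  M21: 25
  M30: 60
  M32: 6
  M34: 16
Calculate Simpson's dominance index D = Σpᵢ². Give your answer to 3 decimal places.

0.252

Total N = 10+38+25+60+6+16 = 155, so the proportions are 0.06452, 0.24516, 0.16129, 0.3871, 0.03871, 0.10323 (working shown to 5 dp, full precision carried).
D = 0.06452² + 0.24516² + 0.16129² + 0.3871² + 0.03871² + 0.10323² = 0.00416 + 0.06010 + 0.02601 + 0.14984 + 0.00150 + 0.01066 = 0.25228.
To 3 decimal places, D = 0.252.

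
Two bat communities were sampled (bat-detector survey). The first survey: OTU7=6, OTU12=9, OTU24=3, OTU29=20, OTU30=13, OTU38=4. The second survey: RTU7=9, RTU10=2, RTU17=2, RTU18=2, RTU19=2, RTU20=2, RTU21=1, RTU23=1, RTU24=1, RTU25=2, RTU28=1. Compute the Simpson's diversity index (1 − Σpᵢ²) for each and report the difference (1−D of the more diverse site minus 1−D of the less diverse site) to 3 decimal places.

0.061

The first survey: N=55, proportions 0.10909, 0.16364, 0.05455, 0.36364, 0.23636, 0.07273, giving 1−D = 0.76496 (working shown to 5 dp, full precision carried).
The second survey: N=25, proportions 0.36, 0.08, 0.08, 0.08, 0.08, 0.08, 0.04, 0.04, 0.04, 0.08, 0.04, giving 1−D = 0.82560.
Difference = |0.76496 − 0.82560| = 0.06064, i.e. 0.061 to 3 decimal places.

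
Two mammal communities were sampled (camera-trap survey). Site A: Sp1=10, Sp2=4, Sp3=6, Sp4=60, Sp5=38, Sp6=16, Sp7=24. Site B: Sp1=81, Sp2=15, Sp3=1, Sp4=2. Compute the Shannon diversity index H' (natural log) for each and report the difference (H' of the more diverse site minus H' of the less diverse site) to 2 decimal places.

Site A: N=158, proportions 0.0633, 0.0253, 0.038, 0.3797, 0.2405, 0.1013, 0.1519, giving H' = 1.6205 (working shown to 4 dp, full precision carried).
Site B: N=99, proportions 0.8182, 0.1515, 0.0101, 0.0202, giving H' = 0.5753.
Difference = |1.6205 − 0.5753| = 1.0452, i.e. 1.05 to 2 decimal places.

1.05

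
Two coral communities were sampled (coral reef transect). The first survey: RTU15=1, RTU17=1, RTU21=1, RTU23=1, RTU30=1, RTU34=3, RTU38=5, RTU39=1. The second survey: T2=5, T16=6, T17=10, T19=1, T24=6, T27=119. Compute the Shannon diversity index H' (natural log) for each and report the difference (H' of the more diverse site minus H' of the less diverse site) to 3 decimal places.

1.065

The first survey: N=14, proportions 0.07143, 0.07143, 0.07143, 0.07143, 0.07143, 0.21429, 0.35714, 0.07143, giving H' = 1.82884 (working shown to 5 dp, full precision carried).
The second survey: N=147, proportions 0.03401, 0.04082, 0.06803, 0.0068, 0.04082, 0.80952, giving H' = 0.76397.
Difference = |1.82884 − 0.76397| = 1.06487, i.e. 1.065 to 3 decimal places.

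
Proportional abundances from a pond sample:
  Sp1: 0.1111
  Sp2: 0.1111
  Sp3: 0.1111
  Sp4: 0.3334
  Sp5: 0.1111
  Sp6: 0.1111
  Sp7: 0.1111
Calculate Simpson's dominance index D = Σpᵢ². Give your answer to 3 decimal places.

D = 0.1111² + 0.1111² + 0.1111² + 0.3334² + 0.1111² + 0.1111² + 0.1111² = 0.01234 + 0.01234 + 0.01234 + 0.11116 + 0.01234 + 0.01234 + 0.01234 = 0.18521 (working shown to 5 dp, full precision carried).
To 3 decimal places, D = 0.185.

0.185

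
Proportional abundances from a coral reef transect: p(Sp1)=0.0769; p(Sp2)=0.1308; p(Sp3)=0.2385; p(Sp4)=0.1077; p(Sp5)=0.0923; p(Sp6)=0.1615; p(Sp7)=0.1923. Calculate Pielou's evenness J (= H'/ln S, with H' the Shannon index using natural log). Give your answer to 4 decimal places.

0.9644

H' = −Σ pᵢ ln pᵢ = −((-0.197268) + (-0.266058) + (-0.341863) + (-0.239999) + (-0.219924) + (-0.294455) + (-0.317045)) = 1.876612 (working shown to 6 dp, full precision carried).
With S = 7 species, ln S = 1.945910, so J = 1.876612/1.945910 = 0.964388, i.e. 0.9644 to 4 decimal places.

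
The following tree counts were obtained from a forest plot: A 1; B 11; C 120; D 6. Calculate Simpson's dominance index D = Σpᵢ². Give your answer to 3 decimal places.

Total N = 1+11+120+6 = 138, so the proportions are 0.00725, 0.07971, 0.86957, 0.04348 (working shown to 5 dp, full precision carried).
D = 0.00725² + 0.07971² + 0.86957² + 0.04348² = 0.00005 + 0.00635 + 0.75614 + 0.00189 = 0.76444.
To 3 decimal places, D = 0.764.

0.764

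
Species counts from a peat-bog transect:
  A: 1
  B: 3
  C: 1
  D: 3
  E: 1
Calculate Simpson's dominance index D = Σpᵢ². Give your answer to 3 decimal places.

Total N = 1+3+1+3+1 = 9, so the proportions are 0.11111, 0.33333, 0.11111, 0.33333, 0.11111 (working shown to 5 dp, full precision carried).
D = 0.11111² + 0.33333² + 0.11111² + 0.33333² + 0.11111² = 0.01235 + 0.11111 + 0.01235 + 0.11111 + 0.01235 = 0.25926.
To 3 decimal places, D = 0.259.

0.259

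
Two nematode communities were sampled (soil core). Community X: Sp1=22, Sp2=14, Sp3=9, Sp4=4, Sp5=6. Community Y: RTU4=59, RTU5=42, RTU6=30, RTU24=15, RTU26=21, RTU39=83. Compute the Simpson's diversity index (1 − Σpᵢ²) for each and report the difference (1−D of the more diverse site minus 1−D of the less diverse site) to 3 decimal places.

0.050

Community X: N=55, proportions 0.4, 0.25455, 0.16364, 0.07273, 0.10909, giving 1−D = 0.73124 (working shown to 5 dp, full precision carried).
Community Y: N=250, proportions 0.236, 0.168, 0.12, 0.06, 0.084, 0.332, giving 1−D = 0.78080.
Difference = |0.73124 − 0.78080| = 0.04956, i.e. 0.050 to 3 decimal places.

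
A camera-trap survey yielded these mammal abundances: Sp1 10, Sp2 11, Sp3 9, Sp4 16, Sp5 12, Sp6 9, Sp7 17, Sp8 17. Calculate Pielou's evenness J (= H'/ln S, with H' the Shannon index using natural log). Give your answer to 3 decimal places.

0.984

Total N = 10+11+9+16+12+9+17+17 = 101, so the proportions are 0.09901, 0.10891, 0.08911, 0.15842, 0.11881, 0.08911, 0.16832, 0.16832 (working shown to 5 dp, full precision carried).
H' = −Σ pᵢ ln pᵢ = −((-0.22896) + (-0.24148) + (-0.21546) + (-0.29189) + (-0.25309) + (-0.21546) + (-0.29992) + (-0.29992)) = 2.04619.
With S = 8 species, ln S = 2.07944, so J = 2.04619/2.07944 = 0.98401, i.e. 0.984 to 3 decimal places.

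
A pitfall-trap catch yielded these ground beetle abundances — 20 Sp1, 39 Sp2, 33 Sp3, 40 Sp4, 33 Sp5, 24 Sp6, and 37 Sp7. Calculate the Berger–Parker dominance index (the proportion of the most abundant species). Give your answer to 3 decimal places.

0.177

Total N = 20+39+33+40+33+24+37 = 226, so the proportions are 0.0885, 0.17257, 0.14602, 0.17699, 0.14602, 0.10619, 0.16372 (working shown to 5 dp, full precision carried).
The largest proportion is 0.17699, i.e. d = 0.177 to 3 decimal places.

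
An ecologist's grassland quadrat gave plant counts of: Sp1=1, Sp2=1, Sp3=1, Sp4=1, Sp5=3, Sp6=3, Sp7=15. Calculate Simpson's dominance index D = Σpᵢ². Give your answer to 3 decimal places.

Total N = 1+1+1+1+3+3+15 = 25, so the proportions are 0.04, 0.04, 0.04, 0.04, 0.12, 0.12, 0.6 (working shown to 5 dp, full precision carried).
D = 0.04² + 0.04² + 0.04² + 0.04² + 0.12² + 0.12² + 0.6² = 0.00160 + 0.00160 + 0.00160 + 0.00160 + 0.01440 + 0.01440 + 0.36000 = 0.39520.
To 3 decimal places, D = 0.395.

0.395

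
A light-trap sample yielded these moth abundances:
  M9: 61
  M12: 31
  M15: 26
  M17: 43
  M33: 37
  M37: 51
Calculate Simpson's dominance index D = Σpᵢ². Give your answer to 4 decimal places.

0.1803

Total N = 61+31+26+43+37+51 = 249, so the proportions are 0.24498, 0.124498, 0.104418, 0.172691, 0.148594, 0.204819 (working shown to 6 dp, full precision carried).
D = 0.24498² + 0.124498² + 0.104418² + 0.172691² + 0.148594² + 0.204819² = 0.060015 + 0.015500 + 0.010903 + 0.029822 + 0.022080 + 0.041951 = 0.180271.
To 4 decimal places, D = 0.1803.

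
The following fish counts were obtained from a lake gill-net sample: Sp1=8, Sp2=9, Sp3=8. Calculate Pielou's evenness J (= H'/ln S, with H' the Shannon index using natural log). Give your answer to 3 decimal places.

0.999

Total N = 8+9+8 = 25, so the proportions are 0.32, 0.36, 0.32 (working shown to 5 dp, full precision carried).
H' = −Σ pᵢ ln pᵢ = −((-0.36462) + (-0.36779) + (-0.36462)) = 1.09703.
With S = 3 species, ln S = 1.09861, so J = 1.09703/1.09861 = 0.99856, i.e. 0.999 to 3 decimal places.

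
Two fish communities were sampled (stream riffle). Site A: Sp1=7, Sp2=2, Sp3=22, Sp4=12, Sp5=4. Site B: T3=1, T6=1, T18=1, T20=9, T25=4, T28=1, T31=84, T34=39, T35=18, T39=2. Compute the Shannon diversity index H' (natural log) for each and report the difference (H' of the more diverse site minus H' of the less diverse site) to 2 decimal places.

0.03

Site A: N=47, proportions 0.1489, 0.0426, 0.4681, 0.2553, 0.0851, giving H' = 1.3315 (working shown to 4 dp, full precision carried).
Site B: N=160, proportions 0.0063, 0.0063, 0.0063, 0.0563, 0.025, 0.0063, 0.525, 0.2437, 0.1125, 0.0125, giving H' = 1.3639.
Difference = |1.3315 − 1.3639| = 0.0324, i.e. 0.03 to 2 decimal places.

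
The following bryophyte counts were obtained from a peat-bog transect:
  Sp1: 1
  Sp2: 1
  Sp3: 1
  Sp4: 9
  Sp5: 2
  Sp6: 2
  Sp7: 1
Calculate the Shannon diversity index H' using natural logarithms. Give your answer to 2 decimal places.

1.51

Total N = 1+1+1+9+2+2+1 = 17, so the proportions are 0.0588, 0.0588, 0.0588, 0.5294, 0.1176, 0.1176, 0.0588 (working shown to 4 dp, full precision carried).
Each pᵢ ln pᵢ term: 0.0588×(-2.8332)=-0.1667, 0.0588×(-2.8332)=-0.1667, 0.0588×(-2.8332)=-0.1667, 0.5294×(-0.6360)=-0.3367, 0.1176×(-2.1401)=-0.2518, 0.1176×(-2.1401)=-0.2518, 0.0588×(-2.8332)=-0.1667.
Sum = -1.5069, so H' = 1.51.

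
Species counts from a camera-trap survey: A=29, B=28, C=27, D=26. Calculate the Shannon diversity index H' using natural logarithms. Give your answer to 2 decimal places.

Total N = 29+28+27+26 = 110, so the proportions are 0.2636, 0.2545, 0.2455, 0.2364 (working shown to 4 dp, full precision carried).
Each pᵢ ln pᵢ term: 0.2636×(-1.3332)=-0.3515, 0.2545×(-1.3683)=-0.3483, 0.2455×(-1.4046)=-0.3448, 0.2364×(-1.4424)=-0.3409.
Sum = -1.3855, so H' = 1.39.

1.39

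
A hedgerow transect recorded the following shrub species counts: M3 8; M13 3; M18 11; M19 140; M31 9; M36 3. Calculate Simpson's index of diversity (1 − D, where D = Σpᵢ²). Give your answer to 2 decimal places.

0.34

Total N = 8+3+11+140+9+3 = 174, so the proportions are 0.046, 0.0172, 0.0632, 0.8046, 0.0517, 0.0172 (working shown to 4 dp, full precision carried).
D = 0.046² + 0.0172² + 0.0632² + 0.8046² + 0.0517² + 0.0172² = 0.0021 + 0.0003 + 0.0040 + 0.6474 + 0.0027 + 0.0003 = 0.6568.
So 1 − D = 0.3432, i.e. 0.34 to 2 decimal places.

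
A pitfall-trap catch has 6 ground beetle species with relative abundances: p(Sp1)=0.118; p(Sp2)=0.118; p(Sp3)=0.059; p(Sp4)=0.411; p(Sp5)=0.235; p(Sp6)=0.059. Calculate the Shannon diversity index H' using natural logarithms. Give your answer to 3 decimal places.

1.544

Each pᵢ ln pᵢ term (working shown to 5 dp, full precision carried): 0.118×(-2.13707)=-0.25217, 0.118×(-2.13707)=-0.25217, 0.059×(-2.83022)=-0.16698, 0.411×(-0.88916)=-0.36545, 0.235×(-1.44817)=-0.34032, 0.059×(-2.83022)=-0.16698.
Sum = -1.54408, so H' = 1.544.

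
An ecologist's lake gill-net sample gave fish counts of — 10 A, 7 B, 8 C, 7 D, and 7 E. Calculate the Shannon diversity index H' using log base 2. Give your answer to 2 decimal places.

Total N = 10+7+8+7+7 = 39, so the proportions are 0.2564, 0.1795, 0.2051, 0.1795, 0.1795 (working shown to 4 dp, full precision carried).
Each pᵢ log₂ pᵢ term: 0.2564×(-1.9635)=-0.5035, 0.1795×(-2.4780)=-0.4448, 0.2051×(-2.2854)=-0.4688, 0.1795×(-2.4780)=-0.4448, 0.1795×(-2.4780)=-0.4448.
Sum = -2.3066, so H' = 2.31.

2.31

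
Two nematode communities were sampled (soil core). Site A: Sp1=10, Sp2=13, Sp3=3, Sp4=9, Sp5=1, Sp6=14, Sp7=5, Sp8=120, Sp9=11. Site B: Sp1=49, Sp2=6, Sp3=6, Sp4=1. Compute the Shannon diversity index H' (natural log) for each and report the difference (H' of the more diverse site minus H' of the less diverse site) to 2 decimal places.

0.62

Site A: N=186, proportions 0.0538, 0.0699, 0.0161, 0.0484, 0.0054, 0.0753, 0.0269, 0.6452, 0.0591, giving H' = 1.3262 (working shown to 4 dp, full precision carried).
Site B: N=62, proportions 0.7903, 0.0968, 0.0968, 0.0161, giving H' = 0.7045.
Difference = |1.3262 − 0.7045| = 0.6217, i.e. 0.62 to 2 decimal places.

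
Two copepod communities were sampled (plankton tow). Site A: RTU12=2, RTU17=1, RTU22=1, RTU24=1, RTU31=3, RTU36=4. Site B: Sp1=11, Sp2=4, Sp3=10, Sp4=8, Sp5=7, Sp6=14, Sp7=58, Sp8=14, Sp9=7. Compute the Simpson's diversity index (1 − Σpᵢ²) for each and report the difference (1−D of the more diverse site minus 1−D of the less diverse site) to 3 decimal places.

0.013

Site A: N=12, proportions 0.16667, 0.08333, 0.08333, 0.08333, 0.25, 0.33333, giving 1−D = 0.77778 (working shown to 5 dp, full precision carried).
Site B: N=133, proportions 0.08271, 0.03008, 0.07519, 0.06015, 0.05263, 0.10526, 0.43609, 0.10526, 0.05263, giving 1−D = 0.76511.
Difference = |0.77778 − 0.76511| = 0.01267, i.e. 0.013 to 3 decimal places.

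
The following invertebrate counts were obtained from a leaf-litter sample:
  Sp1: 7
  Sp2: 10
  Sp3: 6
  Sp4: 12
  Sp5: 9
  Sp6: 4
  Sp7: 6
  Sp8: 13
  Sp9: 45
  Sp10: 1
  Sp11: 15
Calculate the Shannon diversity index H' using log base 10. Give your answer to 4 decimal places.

Total N = 7+10+6+12+9+4+6+13+45+1+15 = 128, so the proportions are 0.054688, 0.078125, 0.046875, 0.09375, 0.070312, 0.03125, 0.046875, 0.101562, 0.351562, 0.007812, 0.117188 (working shown to 6 dp, full precision carried).
Each pᵢ log₁₀ pᵢ term: 0.054688×(-1.262112)=-0.069022, 0.078125×(-1.107210)=-0.086501, 0.046875×(-1.329059)=-0.062300, 0.09375×(-1.028029)=-0.096378, 0.070312×(-1.152967)=-0.081068, 0.03125×(-1.505150)=-0.047036, 0.046875×(-1.329059)=-0.062300, 0.101562×(-0.993267)=-0.100879, 0.351562×(-0.453997)=-0.159608, 0.007812×(-2.107210)=-0.016463, 0.117188×(-0.931119)=-0.109115.
Sum = -0.890669, so H' = 0.8907.

0.8907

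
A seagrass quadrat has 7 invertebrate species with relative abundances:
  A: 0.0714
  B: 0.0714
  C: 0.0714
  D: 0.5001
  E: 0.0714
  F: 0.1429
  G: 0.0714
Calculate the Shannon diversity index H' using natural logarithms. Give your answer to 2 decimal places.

Each pᵢ ln pᵢ term (working shown to 4 dp, full precision carried): 0.0714×(-2.6395)=-0.1885, 0.0714×(-2.6395)=-0.1885, 0.0714×(-2.6395)=-0.1885, 0.5001×(-0.6929)=-0.3465, 0.0714×(-2.6395)=-0.1885, 0.1429×(-1.9456)=-0.2780, 0.0714×(-2.6395)=-0.1885.
Sum = -1.5669, so H' = 1.57.

1.57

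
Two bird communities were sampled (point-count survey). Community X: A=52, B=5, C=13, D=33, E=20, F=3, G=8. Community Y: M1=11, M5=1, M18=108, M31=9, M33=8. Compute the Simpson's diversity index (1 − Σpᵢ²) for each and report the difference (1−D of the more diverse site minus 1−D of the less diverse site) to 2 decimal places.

Community X: N=134, proportions 0.3881, 0.0373, 0.097, 0.2463, 0.1493, 0.0224, 0.0597, giving 1−D = 0.7516 (working shown to 4 dp, full precision carried).
Community Y: N=137, proportions 0.0803, 0.0073, 0.7883, 0.0657, 0.0584, giving 1−D = 0.3643.
Difference = |0.7516 − 0.3643| = 0.3873, i.e. 0.39 to 2 decimal places.

0.39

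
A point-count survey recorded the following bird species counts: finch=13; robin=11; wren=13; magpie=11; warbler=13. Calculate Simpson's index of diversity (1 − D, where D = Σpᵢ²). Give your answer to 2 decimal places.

Total N = 13+11+13+11+13 = 61, so the proportions are 0.2131, 0.1803, 0.2131, 0.1803, 0.2131 (working shown to 4 dp, full precision carried).
D = 0.2131² + 0.1803² + 0.2131² + 0.1803² + 0.2131² = 0.0454 + 0.0325 + 0.0454 + 0.0325 + 0.0454 = 0.2013.
So 1 − D = 0.7987, i.e. 0.80 to 2 decimal places.

0.80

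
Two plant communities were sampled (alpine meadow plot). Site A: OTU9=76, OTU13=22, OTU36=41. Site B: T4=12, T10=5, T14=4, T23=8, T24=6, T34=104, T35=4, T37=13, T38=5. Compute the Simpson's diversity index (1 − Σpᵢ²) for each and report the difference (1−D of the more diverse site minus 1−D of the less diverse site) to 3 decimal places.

Site A: N=139, proportions 0.54676, 0.15827, 0.29496, giving 1−D = 0.58900 (working shown to 5 dp, full precision carried).
Site B: N=161, proportions 0.07453, 0.03106, 0.02484, 0.04969, 0.03727, 0.64596, 0.02484, 0.08075, 0.03106, giving 1−D = 0.56364.
Difference = |0.58900 − 0.56364| = 0.02536, i.e. 0.025 to 3 decimal places.

0.025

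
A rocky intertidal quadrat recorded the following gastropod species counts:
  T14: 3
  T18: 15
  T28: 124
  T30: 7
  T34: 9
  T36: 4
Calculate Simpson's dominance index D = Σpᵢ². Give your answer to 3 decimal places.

0.600

Total N = 3+15+124+7+9+4 = 162, so the proportions are 0.01852, 0.09259, 0.76543, 0.04321, 0.05556, 0.02469 (working shown to 5 dp, full precision carried).
D = 0.01852² + 0.09259² + 0.76543² + 0.04321² + 0.05556² + 0.02469² = 0.00034 + 0.00857 + 0.58589 + 0.00187 + 0.00309 + 0.00061 = 0.60037.
To 3 decimal places, D = 0.600.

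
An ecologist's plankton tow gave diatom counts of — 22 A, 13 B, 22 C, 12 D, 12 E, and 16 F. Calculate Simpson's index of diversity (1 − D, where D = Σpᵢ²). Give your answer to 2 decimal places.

Total N = 22+13+22+12+12+16 = 97, so the proportions are 0.2268, 0.134, 0.2268, 0.1237, 0.1237, 0.1649 (working shown to 4 dp, full precision carried).
D = 0.2268² + 0.134² + 0.2268² + 0.1237² + 0.1237² + 0.1649² = 0.0514 + 0.0180 + 0.0514 + 0.0153 + 0.0153 + 0.0272 = 0.1787.
So 1 − D = 0.8213, i.e. 0.82 to 2 decimal places.

0.82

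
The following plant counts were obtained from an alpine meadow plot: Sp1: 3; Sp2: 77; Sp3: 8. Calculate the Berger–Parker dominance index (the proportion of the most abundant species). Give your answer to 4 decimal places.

0.8750

Total N = 3+77+8 = 88, so the proportions are 0.034091, 0.875, 0.090909 (working shown to 6 dp, full precision carried).
The largest proportion is 0.875, i.e. d = 0.8750 to 4 decimal places.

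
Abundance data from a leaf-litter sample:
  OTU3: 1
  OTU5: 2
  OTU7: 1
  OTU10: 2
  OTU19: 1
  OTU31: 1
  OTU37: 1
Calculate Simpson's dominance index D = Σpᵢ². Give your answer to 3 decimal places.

0.160

Total N = 1+2+1+2+1+1+1 = 9, so the proportions are 0.111111, 0.222222, 0.111111, 0.222222, 0.111111, 0.111111, 0.111111 (working shown to 6 dp, full precision carried).
D = 0.111111² + 0.222222² + 0.111111² + 0.222222² + 0.111111² + 0.111111² + 0.111111² = 0.012346 + 0.049383 + 0.012346 + 0.049383 + 0.012346 + 0.012346 + 0.012346 = 0.160494.
To 3 decimal places, D = 0.160.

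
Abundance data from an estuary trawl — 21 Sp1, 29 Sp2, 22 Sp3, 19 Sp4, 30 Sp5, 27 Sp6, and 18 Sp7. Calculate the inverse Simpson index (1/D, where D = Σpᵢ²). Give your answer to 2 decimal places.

6.75

Total N = 21+29+22+19+30+27+18 = 166, so the proportions are 0.126506, 0.174699, 0.13253, 0.114458, 0.180723, 0.162651, 0.108434 (working shown to 6 dp, full precision carried).
D = 0.126506² + 0.174699² + 0.13253² + 0.114458² + 0.180723² + 0.162651² + 0.108434² = 0.016004 + 0.030520 + 0.017564 + 0.013101 + 0.032661 + 0.026455 + 0.011758 = 0.148062.
So 1/D = 6.7539, i.e. 6.75 to 2 decimal places.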